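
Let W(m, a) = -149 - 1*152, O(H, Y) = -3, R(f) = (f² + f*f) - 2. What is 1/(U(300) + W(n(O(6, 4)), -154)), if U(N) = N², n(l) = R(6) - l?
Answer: 1/89699 ≈ 1.1148e-5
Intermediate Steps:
R(f) = -2 + 2*f² (R(f) = (f² + f²) - 2 = 2*f² - 2 = -2 + 2*f²)
n(l) = 70 - l (n(l) = (-2 + 2*6²) - l = (-2 + 2*36) - l = (-2 + 72) - l = 70 - l)
W(m, a) = -301 (W(m, a) = -149 - 152 = -301)
1/(U(300) + W(n(O(6, 4)), -154)) = 1/(300² - 301) = 1/(90000 - 301) = 1/89699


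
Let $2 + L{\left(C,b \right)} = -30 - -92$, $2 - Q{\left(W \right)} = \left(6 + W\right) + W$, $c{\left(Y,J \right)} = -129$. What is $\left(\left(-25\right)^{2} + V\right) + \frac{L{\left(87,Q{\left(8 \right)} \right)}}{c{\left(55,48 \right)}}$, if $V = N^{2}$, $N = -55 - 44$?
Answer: $\frac{448298}{43} \approx 10426.0$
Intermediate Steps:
$Q{\left(W \right)} = -4 - 2 W$ ($Q{\left(W \right)} = 2 - \left(\left(6 + W\right) + W\right) = 2 - \left(6 + 2 W\right) = -4 - 2 W$)
$N = -99$ ($N = -55 - 44 = -99$)
$L{\left(C,b \right)} = 60$ ($L{\left(C,b \right)} = -2 - -62 = -2 + \left(-30 + 92\right) = -2 + 62 = 60$)
$V = 9801$ ($V = \left(-99\right)^{2} = 9801$)
$\left(\left(-25\right)^{2} + V\right) + \frac{L{\left(87,Q{\left(8 \right)} \right)}}{c{\left(55,48 \right)}} = \left(\left(-25\right)^{2} + 9801\right) + \frac{60}{-129} = \left(625 + 9801\right) + 60 \left(- \frac{1}{129}\right) = 10426 - \frac{20}{43} = \frac{448298}{43}$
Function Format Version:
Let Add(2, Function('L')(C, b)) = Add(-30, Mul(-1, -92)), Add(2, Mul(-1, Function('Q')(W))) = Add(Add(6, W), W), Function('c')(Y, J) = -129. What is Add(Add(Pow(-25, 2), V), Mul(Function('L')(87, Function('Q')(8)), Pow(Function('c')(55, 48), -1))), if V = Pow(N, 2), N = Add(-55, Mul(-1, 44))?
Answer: Rational(448298, 43) ≈ 10426.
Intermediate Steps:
Function('Q')(W) = Add(-4, Mul(-2, W)) (Function('Q')(W) = Add(2, Mul(-1, Add(Add(6, W), W))) = Add(2, Mul(-1, Add(6, Mul(2, W)))) = Add(2, Add(-6, Mul(-2, W))) = Add(-4, Mul(-2, W)))
N = -99 (N = Add(-55, -44) = -99)
Function('L')(C, b) = 60 (Function('L')(C, b) = Add(-2, Add(-30, Mul(-1, -92))) = Add(-2, Add(-30, 92)) = Add(-2, 62) = 60)
V = 9801 (V = Pow(-99, 2) = 9801)
Add(Add(Pow(-25, 2), V), Mul(Function('L')(87, Function('Q')(8)), Pow(Function('c')(55, 48), -1))) = Add(Add(Pow(-25, 2), 9801), Mul(60, Pow(-129, -1))) = Add(Add(625, 9801), Mul(60, Rational(-1, 129))) = Add(10426, Rational(-20, 43)) = Rational(448298, 43)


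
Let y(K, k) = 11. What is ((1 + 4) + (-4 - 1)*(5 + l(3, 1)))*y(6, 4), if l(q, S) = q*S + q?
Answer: -550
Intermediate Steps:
l(q, S) = q + S*q (l(q, S) = S*q + q = q + S*q)
((1 + 4) + (-4 - 1)*(5 + l(3, 1)))*y(6, 4) = ((1 + 4) + (-4 - 1)*(5 + 3*(1 + 1)))*11 = (5 - 5*(5 + 3*2))*11 = (5 - 5*(5 + 6))*11 = (5 - 5*11)*11 = (5 - 55)*11 = -50*11 = -550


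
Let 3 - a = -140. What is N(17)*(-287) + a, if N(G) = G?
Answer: -4736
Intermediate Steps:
a = 143 (a = 3 - 1*(-140) = 3 + 140 = 143)
N(17)*(-287) + a = 17*(-287) + 143 = -4879 + 143 = -4736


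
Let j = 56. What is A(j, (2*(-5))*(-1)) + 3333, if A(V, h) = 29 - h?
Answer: 3352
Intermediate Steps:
A(j, (2*(-5))*(-1)) + 3333 = (29 - 2*(-5)*(-1)) + 3333 = (29 - (-10)*(-1)) + 3333 = (29 - 1*10) + 3333 = (29 - 10) + 3333 = 19 + 3333 = 3352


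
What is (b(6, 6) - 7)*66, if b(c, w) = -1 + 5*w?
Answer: 1452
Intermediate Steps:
(b(6, 6) - 7)*66 = ((-1 + 5*6) - 7)*66 = ((-1 + 30) - 7)*66 = (29 - 7)*66 = 22*66 = 1452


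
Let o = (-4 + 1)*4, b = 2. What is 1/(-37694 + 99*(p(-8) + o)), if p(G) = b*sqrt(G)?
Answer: -19441/756061778 - 99*I*sqrt(2)/378030889 ≈ -2.5713e-5 - 3.7036e-7*I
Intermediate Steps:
o = -12 (o = -3*4 = -12)
p(G) = 2*sqrt(G)
1/(-37694 + 99*(p(-8) + o)) = 1/(-37694 + 99*(2*sqrt(-8) - 12)) = 1/(-37694 + 99*(2*(2*I*sqrt(2)) - 12)) = 1/(-37694 + 99*(4*I*sqrt(2) - 12)) = 1/(-37694 + 99*(-12 + 4*I*sqrt(2))) = 1/(-37694 + (-1188 + 396*I*sqrt(2))) = 1/(-38882 + 396*I*sqrt(2))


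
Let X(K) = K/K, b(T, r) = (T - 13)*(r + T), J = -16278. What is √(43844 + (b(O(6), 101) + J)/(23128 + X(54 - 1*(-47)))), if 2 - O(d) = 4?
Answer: √23453965063577/23129 ≈ 209.39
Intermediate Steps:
O(d) = -2 (O(d) = 2 - 1*4 = 2 - 4 = -2)
b(T, r) = (-13 + T)*(T + r)
X(K) = 1
√(43844 + (b(O(6), 101) + J)/(23128 + X(54 - 1*(-47)))) = √(43844 + (((-2)² - 13*(-2) - 13*101 - 2*101) - 16278)/(23128 + 1)) = √(43844 + ((4 + 26 - 1313 - 202) - 16278)/23129) = √(43844 + (-1485 - 16278)*(1/23129)) = √(43844 - 17763*1/23129) = √(43844 - 17763/23129) = √(1014050113/23129) = √23453965063577/23129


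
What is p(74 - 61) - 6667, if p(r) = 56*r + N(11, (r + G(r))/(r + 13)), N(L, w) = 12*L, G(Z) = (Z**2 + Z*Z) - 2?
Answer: -5807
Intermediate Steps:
G(Z) = -2 + 2*Z**2 (G(Z) = (Z**2 + Z**2) - 2 = 2*Z**2 - 2 = -2 + 2*Z**2)
p(r) = 132 + 56*r (p(r) = 56*r + 12*11 = 56*r + 132 = 132 + 56*r)
p(74 - 61) - 6667 = (132 + 56*(74 - 61)) - 6667 = (132 + 56*13) - 6667 = (132 + 728) - 6667 = 860 - 6667 = -5807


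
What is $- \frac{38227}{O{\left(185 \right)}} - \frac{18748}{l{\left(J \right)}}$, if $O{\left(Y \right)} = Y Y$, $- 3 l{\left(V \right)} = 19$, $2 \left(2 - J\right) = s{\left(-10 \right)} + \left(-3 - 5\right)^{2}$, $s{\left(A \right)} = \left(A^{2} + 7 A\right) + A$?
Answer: $\frac{1924224587}{650275} \approx 2959.1$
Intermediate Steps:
$s{\left(A \right)} = A^{2} + 8 A$
$J = -40$ ($J = 2 - \frac{- 10 \left(8 - 10\right) + \left(-3 - 5\right)^{2}}{2} = 2 - \frac{\left(-10\right) \left(-2\right) + \left(-8\right)^{2}}{2} = 2 - \frac{20 + 64}{2} = 2 - 42 = -40$)
$l{\left(V \right)} = - \frac{19}{3}$ ($l{\left(V \right)} = \left(- \frac{1}{3}\right) 19 = - \frac{19}{3}$)
$O{\left(Y \right)} = Y^{2}$
$- \frac{38227}{O{\left(185 \right)}} - \frac{18748}{l{\left(J \right)}} = - \frac{38227}{185^{2}} - \frac{18748}{- \frac{19}{3}} = - \frac{38227}{34225} - - \frac{56244}{19} = \left(-38227\right) \frac{1}{34225} + \frac{56244}{19} = - \frac{38227}{34225} + \frac{56244}{19} = \frac{1924224587}{650275}$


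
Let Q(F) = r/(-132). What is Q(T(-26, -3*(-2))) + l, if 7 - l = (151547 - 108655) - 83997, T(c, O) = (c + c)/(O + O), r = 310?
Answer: 2713237/66 ≈ 41110.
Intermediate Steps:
T(c, O) = c/O (T(c, O) = (2*c)/((2*O)) = (2*c)*(1/(2*O)) = c/O)
l = 41112 (l = 7 - ((151547 - 108655) - 83997) = 7 - (42892 - 83997) = 7 - 1*(-41105) = 7 + 41105 = 41112)
Q(F) = -155/66 (Q(F) = 310/(-132) = 310*(-1/132) = -155/66)
Q(T(-26, -3*(-2))) + l = -155/66 + 41112 = 2713237/66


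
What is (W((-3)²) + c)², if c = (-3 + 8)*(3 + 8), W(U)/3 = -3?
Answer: 2116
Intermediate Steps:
W(U) = -9 (W(U) = 3*(-3) = -9)
c = 55 (c = 5*11 = 55)
(W((-3)²) + c)² = (-9 + 55)² = 46² = 2116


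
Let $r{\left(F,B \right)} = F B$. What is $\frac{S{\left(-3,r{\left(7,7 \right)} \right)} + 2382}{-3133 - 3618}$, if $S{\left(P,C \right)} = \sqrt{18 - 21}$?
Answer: $- \frac{2382}{6751} - \frac{i \sqrt{3}}{6751} \approx -0.35284 - 0.00025656 i$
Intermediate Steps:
$r{\left(F,B \right)} = B F$
$S{\left(P,C \right)} = i \sqrt{3}$ ($S{\left(P,C \right)} = \sqrt{-3} = i \sqrt{3}$)
$\frac{S{\left(-3,r{\left(7,7 \right)} \right)} + 2382}{-3133 - 3618} = \frac{i \sqrt{3} + 2382}{-3133 - 3618} = \frac{2382 + i \sqrt{3}}{-6751} = \left(2382 + i \sqrt{3}\right) \left(- \frac{1}{6751}\right) = - \frac{2382}{6751} - \frac{i \sqrt{3}}{6751}$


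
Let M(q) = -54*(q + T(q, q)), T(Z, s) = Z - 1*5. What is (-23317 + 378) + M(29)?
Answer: -25801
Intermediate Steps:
T(Z, s) = -5 + Z (T(Z, s) = Z - 5 = -5 + Z)
M(q) = 270 - 108*q (M(q) = -54*(q + (-5 + q)) = -54*(-5 + 2*q) = 270 - 108*q)
(-23317 + 378) + M(29) = (-23317 + 378) + (270 - 108*29) = -22939 + (270 - 3132) = -22939 - 2862 = -25801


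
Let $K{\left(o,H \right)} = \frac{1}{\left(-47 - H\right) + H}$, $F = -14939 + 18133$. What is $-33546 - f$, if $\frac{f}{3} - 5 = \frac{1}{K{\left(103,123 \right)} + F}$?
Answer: $- \frac{1679358926}{50039} \approx -33561.0$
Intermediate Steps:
$F = 3194$
$K{\left(o,H \right)} = - \frac{1}{47}$ ($K{\left(o,H \right)} = \frac{1}{-47} = - \frac{1}{47}$)
$f = \frac{750632}{50039}$ ($f = 15 + \frac{3}{- \frac{1}{47} + 3194} = 15 + \frac{3}{\frac{150117}{47}} = 15 + 3 \cdot \frac{47}{150117} = 15 + \frac{47}{50039} = \frac{750632}{50039} \approx 15.001$)
$-33546 - f = -33546 - \frac{750632}{50039} = - \frac{1679358926}{50039}$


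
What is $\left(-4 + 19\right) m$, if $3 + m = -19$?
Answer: $-330$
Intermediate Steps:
$m = -22$ ($m = -3 - 19 = -22$)
$\left(-4 + 19\right) m = \left(-4 + 19\right) \left(-22\right) = 15 \left(-22\right) = -330$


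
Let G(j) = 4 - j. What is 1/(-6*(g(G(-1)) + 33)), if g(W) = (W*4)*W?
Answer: -1/798 ≈ -0.0012531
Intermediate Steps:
g(W) = 4*W² (g(W) = (4*W)*W = 4*W²)
1/(-6*(g(G(-1)) + 33)) = 1/(-6*(4*(4 - 1*(-1))² + 33)) = 1/(-6*(4*(4 + 1)² + 33)) = 1/(-6*(4*5² + 33)) = 1/(-6*(4*25 + 33)) = 1/(-6*(100 + 33)) = 1/(-6*133) = 1/(-798) = -1/798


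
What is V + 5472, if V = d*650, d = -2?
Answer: 4172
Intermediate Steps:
V = -1300 (V = -2*650 = -1300)
V + 5472 = -1300 + 5472 = 4172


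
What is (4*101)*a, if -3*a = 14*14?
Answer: -79184/3 ≈ -26395.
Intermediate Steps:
a = -196/3 (a = -14*14/3 = -⅓*196 = -196/3 ≈ -65.333)
(4*101)*a = (4*101)*(-196/3) = 404*(-196/3) = -79184/3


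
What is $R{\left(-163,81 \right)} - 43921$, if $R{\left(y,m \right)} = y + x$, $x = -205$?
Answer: $-44289$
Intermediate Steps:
$R{\left(y,m \right)} = -205 + y$ ($R{\left(y,m \right)} = y - 205 = -205 + y$)
$R{\left(-163,81 \right)} - 43921 = \left(-205 - 163\right) - 43921 = -368 - 43921 = -44289$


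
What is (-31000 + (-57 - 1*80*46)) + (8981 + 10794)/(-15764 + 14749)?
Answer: -1007938/29 ≈ -34757.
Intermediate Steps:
(-31000 + (-57 - 1*80*46)) + (8981 + 10794)/(-15764 + 14749) = (-31000 + (-57 - 80*46)) + 19775/(-1015) = (-31000 + (-57 - 3680)) + 19775*(-1/1015) = (-31000 - 3737) - 565/29 = -34737 - 565/29 = -1007938/29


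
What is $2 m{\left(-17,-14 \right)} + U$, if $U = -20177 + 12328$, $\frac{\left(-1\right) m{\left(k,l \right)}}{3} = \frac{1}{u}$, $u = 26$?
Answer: $- \frac{102040}{13} \approx -7849.2$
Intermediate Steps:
$m{\left(k,l \right)} = - \frac{3}{26}$
$U = -7849$
$2 m{\left(-17,-14 \right)} + U = 2 \left(- \frac{3}{26}\right) - 7849 = - \frac{3}{13} - 7849 = - \frac{102040}{13}$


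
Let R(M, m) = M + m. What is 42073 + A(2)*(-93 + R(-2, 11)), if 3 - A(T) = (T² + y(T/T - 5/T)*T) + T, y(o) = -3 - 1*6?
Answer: 40813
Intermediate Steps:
y(o) = -9 (y(o) = -3 - 6 = -9)
A(T) = 3 - T² + 8*T (A(T) = 3 - ((T² - 9*T) + T) = 3 - (T² - 8*T) = 3 + (-T² + 8*T) = 3 - T² + 8*T)
42073 + A(2)*(-93 + R(-2, 11)) = 42073 + (3 - 1*2² + 8*2)*(-93 + (-2 + 11)) = 42073 + (3 - 1*4 + 16)*(-93 + 9) = 42073 + (3 - 4 + 16)*(-84) = 42073 + 15*(-84) = 42073 - 1260 = 40813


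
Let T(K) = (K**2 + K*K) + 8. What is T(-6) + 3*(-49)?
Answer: -67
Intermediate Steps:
T(K) = 8 + 2*K**2 (T(K) = (K**2 + K**2) + 8 = 2*K**2 + 8 = 8 + 2*K**2)
T(-6) + 3*(-49) = (8 + 2*(-6)**2) + 3*(-49) = (8 + 2*36) - 147 = (8 + 72) - 147 = 80 - 147 = -67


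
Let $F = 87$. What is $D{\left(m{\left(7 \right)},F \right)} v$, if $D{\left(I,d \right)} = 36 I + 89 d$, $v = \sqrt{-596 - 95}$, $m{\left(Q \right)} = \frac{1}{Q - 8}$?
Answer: $7707 i \sqrt{691} \approx 2.0259 \cdot 10^{5} i$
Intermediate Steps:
$m{\left(Q \right)} = \frac{1}{-8 + Q}$
$v = i \sqrt{691}$ ($v = \sqrt{-691} = i \sqrt{691} \approx 26.287 i$)
$D{\left(m{\left(7 \right)},F \right)} v = \left(\frac{36}{-8 + 7} + 89 \cdot 87\right) i \sqrt{691} = \left(\frac{36}{-1} + 7743\right) i \sqrt{691} = \left(36 \left(-1\right) + 7743\right) i \sqrt{691} = \left(-36 + 7743\right) i \sqrt{691} = 7707 i \sqrt{691}$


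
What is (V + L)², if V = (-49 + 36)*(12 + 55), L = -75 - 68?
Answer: 1028196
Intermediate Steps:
L = -143
V = -871 (V = -13*67 = -871)
(V + L)² = (-871 - 143)² = (-1014)² = 1028196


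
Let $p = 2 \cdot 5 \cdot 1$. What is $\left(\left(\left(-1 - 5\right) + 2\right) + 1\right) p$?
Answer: $-30$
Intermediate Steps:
$p = 10$ ($p = 10 \cdot 1 = 10$)
$\left(\left(\left(-1 - 5\right) + 2\right) + 1\right) p = \left(\left(\left(-1 - 5\right) + 2\right) + 1\right) 10 = \left(\left(-6 + 2\right) + 1\right) 10 = \left(-4 + 1\right) 10 = \left(-3\right) 10 = -30$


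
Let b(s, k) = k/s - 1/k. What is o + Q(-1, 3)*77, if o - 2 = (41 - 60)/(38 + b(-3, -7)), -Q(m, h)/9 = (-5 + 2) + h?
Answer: 1301/850 ≈ 1.5306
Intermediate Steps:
b(s, k) = -1/k + k/s
Q(m, h) = 27 - 9*h (Q(m, h) = -9*((-5 + 2) + h) = -9*(-3 + h) = 27 - 9*h)
o = 1301/850 (o = 2 + (41 - 60)/(38 + (-1/(-7) - 7/(-3))) = 2 - 19/(38 + (-1*(-1/7) - 7*(-1/3))) = 2 - 19/(38 + (1/7 + 7/3)) = 2 - 19/(38 + 52/21) = 2 - 19/850/21 = 2 - 19*21/850 = 2 - 399/850 = 1301/850 ≈ 1.5306)
o + Q(-1, 3)*77 = 1301/850 + (27 - 9*3)*77 = 1301/850 + (27 - 27)*77 = 1301/850 + 0*77 = 1301/850 + 0 = 1301/850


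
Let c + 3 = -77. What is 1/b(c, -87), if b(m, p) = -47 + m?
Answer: -1/127 ≈ -0.0078740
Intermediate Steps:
c = -80 (c = -3 - 77 = -80)
1/b(c, -87) = 1/(-47 - 80) = 1/(-127) = -1/127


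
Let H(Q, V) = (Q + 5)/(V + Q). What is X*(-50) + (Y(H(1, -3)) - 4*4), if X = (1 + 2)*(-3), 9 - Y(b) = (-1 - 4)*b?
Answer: 428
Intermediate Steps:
H(Q, V) = (5 + Q)/(Q + V)
Y(b) = 9 + 5*b (Y(b) = 9 - (-1 - 4)*b = 9 - (-5)*b = 9 + 5*b)
X = -9 (X = 3*(-3) = -9)
X*(-50) + (Y(H(1, -3)) - 4*4) = -9*(-50) + ((9 + 5*((5 + 1)/(1 - 3))) - 4*4) = 450 + ((9 + 5*(6/(-2))) - 16) = 450 + ((9 + 5*(-½*6)) - 16) = 450 + ((9 + 5*(-3)) - 16) = 450 + ((9 - 15) - 16) = 450 + (-6 - 16) = 450 - 22 = 428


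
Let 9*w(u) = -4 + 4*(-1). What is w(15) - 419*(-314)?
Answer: 1184086/9 ≈ 1.3157e+5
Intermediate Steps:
w(u) = -8/9 (w(u) = (-4 + 4*(-1))/9 = (-4 - 4)/9 = (⅑)*(-8) = -8/9)
w(15) - 419*(-314) = -8/9 - 419*(-314) = -8/9 + 131566 = 1184086/9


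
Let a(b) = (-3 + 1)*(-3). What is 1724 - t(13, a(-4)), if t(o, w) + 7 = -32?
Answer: 1763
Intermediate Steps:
a(b) = 6 (a(b) = -2*(-3) = 6)
t(o, w) = -39 (t(o, w) = -7 - 32 = -39)
1724 - t(13, a(-4)) = 1724 - 1*(-39) = 1724 + 39 = 1763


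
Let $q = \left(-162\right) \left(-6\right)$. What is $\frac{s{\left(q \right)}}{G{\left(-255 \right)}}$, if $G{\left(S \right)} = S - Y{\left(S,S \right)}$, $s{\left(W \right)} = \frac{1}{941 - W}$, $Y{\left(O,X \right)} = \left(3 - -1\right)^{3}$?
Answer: $\frac{1}{9889} \approx 0.00010112$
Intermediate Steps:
$q = 972$
$Y{\left(O,X \right)} = 64$ ($Y{\left(O,X \right)} = \left(3 + 1\right)^{3} = 4^{3} = 64$)
$G{\left(S \right)} = -64 + S$ ($G{\left(S \right)} = S - 64 = -64 + S$)
$\frac{s{\left(q \right)}}{G{\left(-255 \right)}} = \frac{\left(-1\right) \frac{1}{-941 + 972}}{-64 - 255} = \frac{\left(-1\right) \frac{1}{31}}{-319} = \left(-1\right) \frac{1}{31} \left(- \frac{1}{319}\right) = \left(- \frac{1}{31}\right) \left(- \frac{1}{319}\right) = \frac{1}{9889}$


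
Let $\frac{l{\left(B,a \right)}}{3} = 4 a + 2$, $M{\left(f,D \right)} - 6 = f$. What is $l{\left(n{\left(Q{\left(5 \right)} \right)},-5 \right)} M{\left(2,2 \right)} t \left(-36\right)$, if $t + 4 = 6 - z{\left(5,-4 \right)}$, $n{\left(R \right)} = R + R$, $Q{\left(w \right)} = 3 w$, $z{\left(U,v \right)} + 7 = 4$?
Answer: $77760$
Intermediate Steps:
$M{\left(f,D \right)} = 6 + f$
$z{\left(U,v \right)} = -3$ ($z{\left(U,v \right)} = -7 + 4 = -3$)
$n{\left(R \right)} = 2 R$
$t = 5$ ($t = -4 + \left(6 - -3\right) = -4 + \left(6 + 3\right) = -4 + 9 = 5$)
$l{\left(B,a \right)} = 6 + 12 a$ ($l{\left(B,a \right)} = 3 \left(4 a + 2\right) = 3 \left(2 + 4 a\right) = 6 + 12 a$)
$l{\left(n{\left(Q{\left(5 \right)} \right)},-5 \right)} M{\left(2,2 \right)} t \left(-36\right) = \left(6 + 12 \left(-5\right)\right) \left(6 + 2\right) 5 \left(-36\right) = \left(6 - 60\right) 8 \cdot 5 \left(-36\right) = \left(-54\right) 8 \cdot 5 \left(-36\right) = \left(-432\right) 5 \left(-36\right) = \left(-2160\right) \left(-36\right) = 77760$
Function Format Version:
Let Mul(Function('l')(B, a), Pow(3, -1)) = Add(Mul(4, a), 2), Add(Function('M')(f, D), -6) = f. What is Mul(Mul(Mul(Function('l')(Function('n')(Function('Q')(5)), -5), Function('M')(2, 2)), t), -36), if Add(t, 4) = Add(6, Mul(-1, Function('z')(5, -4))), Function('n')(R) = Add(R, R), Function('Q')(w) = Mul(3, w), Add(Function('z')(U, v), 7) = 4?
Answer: 77760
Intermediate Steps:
Function('M')(f, D) = Add(6, f)
Function('z')(U, v) = -3 (Function('z')(U, v) = Add(-7, 4) = -3)
Function('n')(R) = Mul(2, R)
t = 5 (t = Add(-4, Add(6, Mul(-1, -3))) = Add(-4, Add(6, 3)) = Add(-4, 9) = 5)
Function('l')(B, a) = Add(6, Mul(12, a)) (Function('l')(B, a) = Mul(3, Add(Mul(4, a), 2)) = Mul(3, Add(2, Mul(4, a))) = Add(6, Mul(12, a)))
Mul(Mul(Mul(Function('l')(Function('n')(Function('Q')(5)), -5), Function('M')(2, 2)), t), -36) = Mul(Mul(Mul(Add(6, Mul(12, -5)), Add(6, 2)), 5), -36) = Mul(Mul(Mul(Add(6, -60), 8), 5), -36) = Mul(Mul(Mul(-54, 8), 5), -36) = Mul(Mul(-432, 5), -36) = Mul(-2160, -36) = 77760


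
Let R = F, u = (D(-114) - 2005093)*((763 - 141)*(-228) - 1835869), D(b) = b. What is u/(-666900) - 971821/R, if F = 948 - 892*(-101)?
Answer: -3610350451470017/607145760 ≈ -5.9464e+6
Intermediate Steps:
F = 91040 (F = 948 + 90092 = 91040)
u = 3965667805795 (u = (-114 - 2005093)*((763 - 141)*(-228) - 1835869) = -2005207*(622*(-228) - 1835869) = -2005207*(-141816 - 1835869) = -2005207*(-1977685) = 3965667805795)
R = 91040
u/(-666900) - 971821/R = 3965667805795/(-666900) - 971821/91040 = 3965667805795*(-1/666900) - 971821*1/91040 = -793133561159/133380 - 971821/91040 = -3610350451470017/607145760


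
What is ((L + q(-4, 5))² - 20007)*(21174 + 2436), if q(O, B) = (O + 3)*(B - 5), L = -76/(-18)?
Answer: -12742498010/27 ≈ -4.7194e+8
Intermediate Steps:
L = 38/9 (L = -76*(-1/18) = 38/9 ≈ 4.2222)
q(O, B) = (-5 + B)*(3 + O) (q(O, B) = (3 + O)*(-5 + B) = (-5 + B)*(3 + O))
((L + q(-4, 5))² - 20007)*(21174 + 2436) = ((38/9 + (-15 - 5*(-4) + 3*5 + 5*(-4)))² - 20007)*(21174 + 2436) = ((38/9 + (-15 + 20 + 15 - 20))² - 20007)*23610 = ((38/9 + 0)² - 20007)*23610 = ((38/9)² - 20007)*23610 = (1444/81 - 20007)*23610 = -1619123/81*23610 = -12742498010/27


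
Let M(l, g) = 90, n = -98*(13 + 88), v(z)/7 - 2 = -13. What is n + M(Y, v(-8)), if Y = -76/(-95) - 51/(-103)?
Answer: -9808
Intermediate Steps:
v(z) = -77 (v(z) = 14 + 7*(-13) = 14 - 91 = -77)
Y = 667/515 (Y = -76*(-1/95) - 51*(-1/103) = 4/5 + 51/103 = 667/515 ≈ 1.2951)
n = -9898 (n = -98*101 = -9898)
n + M(Y, v(-8)) = -9898 + 90 = -9808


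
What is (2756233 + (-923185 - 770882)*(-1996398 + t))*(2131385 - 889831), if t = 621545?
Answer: 2891698273152318736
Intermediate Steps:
(2756233 + (-923185 - 770882)*(-1996398 + t))*(2131385 - 889831) = (2756233 + (-923185 - 770882)*(-1996398 + 621545))*(2131385 - 889831) = (2756233 - 1694067*(-1374853))*1241554 = (2756233 + 2329093097151)*1241554 = 2329095853384*1241554 = 2891698273152318736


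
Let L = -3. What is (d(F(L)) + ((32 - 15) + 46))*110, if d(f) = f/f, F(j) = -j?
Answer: 7040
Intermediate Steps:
d(f) = 1
(d(F(L)) + ((32 - 15) + 46))*110 = (1 + ((32 - 15) + 46))*110 = (1 + (17 + 46))*110 = (1 + 63)*110 = 64*110 = 7040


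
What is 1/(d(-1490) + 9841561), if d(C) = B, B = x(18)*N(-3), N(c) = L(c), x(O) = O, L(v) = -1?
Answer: 1/9841543 ≈ 1.0161e-7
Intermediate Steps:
N(c) = -1
B = -18 (B = 18*(-1) = -18)
d(C) = -18
1/(d(-1490) + 9841561) = 1/(-18 + 9841561) = 1/9841543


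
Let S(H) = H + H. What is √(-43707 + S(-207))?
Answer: I*√44121 ≈ 210.05*I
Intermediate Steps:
S(H) = 2*H
√(-43707 + S(-207)) = √(-43707 + 2*(-207)) = √(-43707 - 414) = √(-44121) = I*√44121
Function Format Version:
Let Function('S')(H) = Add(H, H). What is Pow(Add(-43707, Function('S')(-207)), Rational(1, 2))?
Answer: Mul(I, Pow(44121, Rational(1, 2))) ≈ Mul(210.05, I)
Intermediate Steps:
Function('S')(H) = Mul(2, H)
Pow(Add(-43707, Function('S')(-207)), Rational(1, 2)) = Pow(Add(-43707, Mul(2, -207)), Rational(1, 2)) = Pow(Add(-43707, -414), Rational(1, 2)) = Pow(-44121, Rational(1, 2)) = Mul(I, Pow(44121, Rational(1, 2)))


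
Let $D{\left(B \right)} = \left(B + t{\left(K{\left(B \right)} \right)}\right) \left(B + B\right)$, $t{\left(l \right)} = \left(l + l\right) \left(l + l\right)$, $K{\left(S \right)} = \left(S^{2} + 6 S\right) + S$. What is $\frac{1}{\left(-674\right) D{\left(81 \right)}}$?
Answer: $- \frac{1}{22190672172996} \approx -4.5064 \cdot 10^{-14}$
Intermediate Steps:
$K{\left(S \right)} = S^{2} + 7 S$
$t{\left(l \right)} = 4 l^{2}$ ($t{\left(l \right)} = 2 l 2 l = 4 l^{2}$)
$D{\left(B \right)} = 2 B \left(B + 4 B^{2} \left(7 + B\right)^{2}\right)$ ($D{\left(B \right)} = \left(B + 4 \left(B \left(7 + B\right)\right)^{2}\right) \left(B + B\right) = \left(B + 4 B^{2} \left(7 + B\right)^{2}\right) 2 B = 2 B \left(B + 4 B^{2} \left(7 + B\right)^{2}\right)$)
$\frac{1}{\left(-674\right) D{\left(81 \right)}} = \frac{1}{\left(-674\right) 81^{2} \left(2 + 8 \cdot 81 \left(7 + 81\right)^{2}\right)} = - \frac{1}{674 \cdot 6561 \left(2 + 8 \cdot 81 \cdot 88^{2}\right)} = - \frac{1}{674 \cdot 6561 \left(2 + 8 \cdot 81 \cdot 7744\right)} = - \frac{1}{674 \cdot 6561 \left(2 + 5018112\right)} = - \frac{1}{674 \cdot 6561 \cdot 5018114} = - \frac{1}{674 \cdot 32923845954} = \left(- \frac{1}{674}\right) \frac{1}{32923845954} = - \frac{1}{22190672172996}$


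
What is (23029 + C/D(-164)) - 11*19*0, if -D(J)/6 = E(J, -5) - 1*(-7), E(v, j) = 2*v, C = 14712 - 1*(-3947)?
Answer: 44372513/1926 ≈ 23039.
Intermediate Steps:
C = 18659 (C = 14712 + 3947 = 18659)
D(J) = -42 - 12*J (D(J) = -6*(2*J - 1*(-7)) = -6*(2*J + 7) = -6*(7 + 2*J) = -42 - 12*J)
(23029 + C/D(-164)) - 11*19*0 = (23029 + 18659/(-42 - 12*(-164))) - 11*19*0 = (23029 + 18659/(-42 + 1968)) - 209*0 = (23029 + 18659/1926) + 0 = 44372513/1926 + 0 = 44372513/1926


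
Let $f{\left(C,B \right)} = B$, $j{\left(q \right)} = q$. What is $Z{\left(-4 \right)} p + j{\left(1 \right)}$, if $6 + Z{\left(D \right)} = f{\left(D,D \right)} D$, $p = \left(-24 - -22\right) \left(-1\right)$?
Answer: $21$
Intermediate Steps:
$p = 2$ ($p = \left(-24 + 22\right) \left(-1\right) = \left(-2\right) \left(-1\right) = 2$)
$Z{\left(D \right)} = -6 + D^{2}$ ($Z{\left(D \right)} = -6 + D D = -6 + D^{2}$)
$Z{\left(-4 \right)} p + j{\left(1 \right)} = \left(-6 + \left(-4\right)^{2}\right) 2 + 1 = \left(-6 + 16\right) 2 + 1 = 10 \cdot 2 + 1 = 20 + 1 = 21$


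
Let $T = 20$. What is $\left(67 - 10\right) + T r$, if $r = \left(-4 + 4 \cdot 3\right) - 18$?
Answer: $-143$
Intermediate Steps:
$r = -10$ ($r = \left(-4 + 12\right) - 18 = 8 - 18 = -10$)
$\left(67 - 10\right) + T r = \left(67 - 10\right) + 20 \left(-10\right) = \left(67 - 10\right) - 200 = 57 - 200 = -143$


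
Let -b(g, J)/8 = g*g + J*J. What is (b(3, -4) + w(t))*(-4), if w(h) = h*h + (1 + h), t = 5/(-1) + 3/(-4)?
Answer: 2747/4 ≈ 686.75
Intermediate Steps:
b(g, J) = -8*J² - 8*g² (b(g, J) = -8*(g*g + J*J) = -8*(g² + J²) = -8*(J² + g²) = -8*J² - 8*g²)
t = -23/4 (t = 5*(-1) + 3*(-¼) = -5 - ¾ = -23/4 ≈ -5.7500)
w(h) = 1 + h + h² (w(h) = h² + (1 + h) = 1 + h + h²)
(b(3, -4) + w(t))*(-4) = ((-8*(-4)² - 8*3²) + (1 - 23/4 + (-23/4)²))*(-4) = ((-8*16 - 8*9) + (1 - 23/4 + 529/16))*(-4) = ((-128 - 72) + 453/16)*(-4) = (-200 + 453/16)*(-4) = -2747/16*(-4) = 2747/4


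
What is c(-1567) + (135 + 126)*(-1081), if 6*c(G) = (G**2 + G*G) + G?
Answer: 3216565/6 ≈ 5.3609e+5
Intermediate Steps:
c(G) = G**2/3 + G/6 (c(G) = ((G**2 + G*G) + G)/6 = ((G**2 + G**2) + G)/6 = (2*G**2 + G)/6 = (G + 2*G**2)/6 = G**2/3 + G/6)
c(-1567) + (135 + 126)*(-1081) = (1/6)*(-1567)*(1 + 2*(-1567)) + (135 + 126)*(-1081) = (1/6)*(-1567)*(1 - 3134) + 261*(-1081) = (1/6)*(-1567)*(-3133) - 282141 = 4909411/6 - 282141 = 3216565/6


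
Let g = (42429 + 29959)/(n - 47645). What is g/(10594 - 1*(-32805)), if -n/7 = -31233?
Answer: 36194/3710310707 ≈ 9.7550e-6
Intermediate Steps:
n = 218631 (n = -7*(-31233) = 218631)
g = 36194/85493 (g = (42429 + 29959)/(218631 - 47645) = 72388/170986 = 72388*(1/170986) = 36194/85493 ≈ 0.42336)
g/(10594 - 1*(-32805)) = 36194/(85493*(10594 - 1*(-32805))) = 36194/(85493*(10594 + 32805)) = (36194/85493)/43399 = (36194/85493)*(1/43399) = 36194/3710310707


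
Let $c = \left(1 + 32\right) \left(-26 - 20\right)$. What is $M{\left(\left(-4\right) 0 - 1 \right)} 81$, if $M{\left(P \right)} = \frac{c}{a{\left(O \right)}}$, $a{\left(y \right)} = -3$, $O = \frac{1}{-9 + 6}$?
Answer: $40986$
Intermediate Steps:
$O = - \frac{1}{3}$ ($O = \frac{1}{-3} = - \frac{1}{3} \approx -0.33333$)
$c = -1518$ ($c = 33 \left(-46\right) = -1518$)
$M{\left(P \right)} = 506$ ($M{\left(P \right)} = - \frac{1518}{-3} = \left(-1518\right) \left(- \frac{1}{3}\right) = 506$)
$M{\left(\left(-4\right) 0 - 1 \right)} 81 = 506 \cdot 81 = 40986$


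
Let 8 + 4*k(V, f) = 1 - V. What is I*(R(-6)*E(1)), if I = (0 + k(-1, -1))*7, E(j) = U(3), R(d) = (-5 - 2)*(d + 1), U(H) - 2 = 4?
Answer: -2205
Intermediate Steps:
U(H) = 6 (U(H) = 2 + 4 = 6)
R(d) = -7 - 7*d (R(d) = -7*(1 + d) = -7 - 7*d)
E(j) = 6
k(V, f) = -7/4 - V/4 (k(V, f) = -2 + (1 - V)/4 = -2 + (¼ - V/4) = -7/4 - V/4)
I = -21/2 (I = (0 + (-7/4 - ¼*(-1)))*7 = (0 + (-7/4 + ¼))*7 = (0 - 3/2)*7 = -3/2*7 = -21/2 ≈ -10.500)
I*(R(-6)*E(1)) = -21*(-7 - 7*(-6))*6/2 = -21*(-7 + 42)*6/2 = -735*6/2 = -21/2*210 = -2205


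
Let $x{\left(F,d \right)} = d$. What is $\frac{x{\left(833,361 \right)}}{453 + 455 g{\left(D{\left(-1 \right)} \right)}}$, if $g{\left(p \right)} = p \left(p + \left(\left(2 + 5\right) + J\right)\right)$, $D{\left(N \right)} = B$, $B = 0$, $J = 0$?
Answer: $\frac{361}{453} \approx 0.79691$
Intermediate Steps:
$D{\left(N \right)} = 0$
$g{\left(p \right)} = p \left(7 + p\right)$ ($g{\left(p \right)} = p \left(p + \left(\left(2 + 5\right) + 0\right)\right) = p \left(p + \left(7 + 0\right)\right) = p \left(p + 7\right) = p \left(7 + p\right)$)
$\frac{x{\left(833,361 \right)}}{453 + 455 g{\left(D{\left(-1 \right)} \right)}} = \frac{361}{453 + 455 \cdot 0 \left(7 + 0\right)} = \frac{361}{453 + 455 \cdot 0 \cdot 7} = \frac{361}{453 + 455 \cdot 0} = \frac{361}{453 + 0} = \frac{361}{453}$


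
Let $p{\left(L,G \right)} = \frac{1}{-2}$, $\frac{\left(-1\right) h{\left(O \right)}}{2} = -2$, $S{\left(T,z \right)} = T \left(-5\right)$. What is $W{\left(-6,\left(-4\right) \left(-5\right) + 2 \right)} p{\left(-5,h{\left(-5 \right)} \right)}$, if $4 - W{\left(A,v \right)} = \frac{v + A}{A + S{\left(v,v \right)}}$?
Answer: $- \frac{60}{29} \approx -2.069$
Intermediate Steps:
$S{\left(T,z \right)} = - 5 T$
$h{\left(O \right)} = 4$ ($h{\left(O \right)} = \left(-2\right) \left(-2\right) = 4$)
$p{\left(L,G \right)} = - \frac{1}{2}$
$W{\left(A,v \right)} = 4 - \frac{A + v}{A - 5 v}$ ($W{\left(A,v \right)} = 4 - \frac{v + A}{A - 5 v} = 4 - \frac{A + v}{A - 5 v}$)
$W{\left(-6,\left(-4\right) \left(-5\right) + 2 \right)} p{\left(-5,h{\left(-5 \right)} \right)} = \frac{3 \left(-6 - 7 \left(\left(-4\right) \left(-5\right) + 2\right)\right)}{-6 - 5 \left(\left(-4\right) \left(-5\right) + 2\right)} \left(- \frac{1}{2}\right) = \frac{3 \left(-6 - 7 \left(20 + 2\right)\right)}{-6 - 5 \left(20 + 2\right)} \left(- \frac{1}{2}\right) = \frac{3 \left(-6 - 154\right)}{-6 - 110} \left(- \frac{1}{2}\right) = 3 \frac{1}{-116} \left(-160\right) \left(- \frac{1}{2}\right) = 3 \left(- \frac{1}{116}\right) \left(-160\right) \left(- \frac{1}{2}\right) = \frac{120}{29} \left(- \frac{1}{2}\right) = - \frac{60}{29}$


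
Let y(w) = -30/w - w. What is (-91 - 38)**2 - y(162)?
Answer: 453686/27 ≈ 16803.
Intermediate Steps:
y(w) = -w - 30/w
(-91 - 38)**2 - y(162) = (-91 - 38)**2 - (-1*162 - 30/162) = (-129)**2 - (-162 - 30*1/162) = 16641 - (-162 - 5/27) = 16641 - 1*(-4379/27) = 16641 + 4379/27 = 453686/27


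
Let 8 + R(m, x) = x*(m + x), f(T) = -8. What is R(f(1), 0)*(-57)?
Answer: 456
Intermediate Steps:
R(m, x) = -8 + x*(m + x)
R(f(1), 0)*(-57) = (-8 + 0**2 - 8*0)*(-57) = (-8 + 0 + 0)*(-57) = -8*(-57) = 456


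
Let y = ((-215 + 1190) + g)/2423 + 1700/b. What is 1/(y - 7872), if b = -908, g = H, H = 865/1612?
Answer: -886633852/6980884707989 ≈ -0.00012701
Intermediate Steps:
H = 865/1612 (H = 865*(1/1612) = 865/1612 ≈ 0.53660)
g = 865/1612 ≈ 0.53660
y = -1303025045/886633852 (y = ((-215 + 1190) + 865/1612)/2423 + 1700/(-908) = (975 + 865/1612)*(1/2423) + 1700*(-1/908) = (1572565/1612)*(1/2423) - 425/227 = 1572565/3905876 - 425/227 = -1303025045/886633852 ≈ -1.4696)
1/(y - 7872) = 1/(-1303025045/886633852 - 7872) = 1/(-6980884707989/886633852) = -886633852/6980884707989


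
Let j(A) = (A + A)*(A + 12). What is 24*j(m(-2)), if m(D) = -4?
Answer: -1536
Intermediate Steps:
j(A) = 2*A*(12 + A) (j(A) = (2*A)*(12 + A) = 2*A*(12 + A))
24*j(m(-2)) = 24*(2*(-4)*(12 - 4)) = 24*(2*(-4)*8) = 24*(-64) = -1536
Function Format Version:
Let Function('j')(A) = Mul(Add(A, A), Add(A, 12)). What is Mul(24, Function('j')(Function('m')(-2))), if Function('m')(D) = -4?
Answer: -1536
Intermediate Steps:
Function('j')(A) = Mul(2, A, Add(12, A)) (Function('j')(A) = Mul(Mul(2, A), Add(12, A)) = Mul(2, A, Add(12, A)))
Mul(24, Function('j')(Function('m')(-2))) = Mul(24, Mul(2, -4, Add(12, -4))) = Mul(24, Mul(2, -4, 8)) = Mul(24, -64) = -1536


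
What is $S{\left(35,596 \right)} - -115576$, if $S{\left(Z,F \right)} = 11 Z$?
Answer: $115961$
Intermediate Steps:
$S{\left(35,596 \right)} - -115576 = 11 \cdot 35 - -115576 = 385 + 115576 = 115961$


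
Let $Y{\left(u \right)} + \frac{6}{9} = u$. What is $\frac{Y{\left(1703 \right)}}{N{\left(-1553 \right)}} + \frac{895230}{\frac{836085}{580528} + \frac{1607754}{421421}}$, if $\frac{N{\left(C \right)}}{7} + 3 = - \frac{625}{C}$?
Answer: $\frac{52830326134221171923}{310301828743158} \approx 1.7025 \cdot 10^{5}$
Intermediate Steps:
$N{\left(C \right)} = -21 - \frac{4375}{C}$ ($N{\left(C \right)} = -21 + 7 \left(- \frac{625}{C}\right) = -21 - \frac{4375}{C}$)
$Y{\left(u \right)} = - \frac{2}{3} + u$
$\frac{Y{\left(1703 \right)}}{N{\left(-1553 \right)}} + \frac{895230}{\frac{836085}{580528} + \frac{1607754}{421421}} = \frac{- \frac{2}{3} + 1703}{-21 - \frac{4375}{-1553}} + \frac{895230}{\frac{836085}{580528} + \frac{1607754}{421421}} = \frac{5107}{3 \left(-21 - - \frac{4375}{1553}\right)} + \frac{895230}{836085 \cdot \frac{1}{580528} + 1607754 \cdot \frac{1}{421421}} = \frac{5107}{3 \left(-21 + \frac{4375}{1553}\right)} + \frac{895230}{\frac{836085}{580528} + \frac{1607754}{421421}} = \frac{5107}{3 \left(- \frac{28238}{1553}\right)} + \frac{895230}{\frac{98899230069}{18818976176}} = \frac{5107}{3} \left(- \frac{1553}{28238}\right) + 895230 \cdot \frac{18818976176}{98899230069} = - \frac{7931171}{84714} + \frac{1871923560226720}{10988803341} = \frac{52830326134221171923}{310301828743158}$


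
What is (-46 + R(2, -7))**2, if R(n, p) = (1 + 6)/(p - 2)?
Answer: 177241/81 ≈ 2188.2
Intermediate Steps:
R(n, p) = 7/(-2 + p)
(-46 + R(2, -7))**2 = (-46 + 7/(-2 - 7))**2 = (-46 + 7/(-9))**2 = (-46 + 7*(-1/9))**2 = (-46 - 7/9)**2 = (-421/9)**2 = 177241/81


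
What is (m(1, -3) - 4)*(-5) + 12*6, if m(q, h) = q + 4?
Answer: 67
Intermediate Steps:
m(q, h) = 4 + q
(m(1, -3) - 4)*(-5) + 12*6 = ((4 + 1) - 4)*(-5) + 12*6 = (5 - 4)*(-5) + 72 = 1*(-5) + 72 = -5 + 72 = 67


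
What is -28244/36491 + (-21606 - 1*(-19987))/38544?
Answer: -1147715665/1406509104 ≈ -0.81600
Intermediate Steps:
-28244/36491 + (-21606 - 1*(-19987))/38544 = -28244*1/36491 + (-21606 + 19987)*(1/38544) = -28244/36491 - 1619*1/38544 = -28244/36491 - 1619/38544 = -1147715665/1406509104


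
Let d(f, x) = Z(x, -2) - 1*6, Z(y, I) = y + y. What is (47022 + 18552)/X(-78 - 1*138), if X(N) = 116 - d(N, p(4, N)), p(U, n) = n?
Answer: 32787/277 ≈ 118.36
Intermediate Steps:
Z(y, I) = 2*y
d(f, x) = -6 + 2*x (d(f, x) = 2*x - 1*6 = 2*x - 6 = -6 + 2*x)
X(N) = 122 - 2*N (X(N) = 116 - (-6 + 2*N) = 116 + (6 - 2*N) = 122 - 2*N)
(47022 + 18552)/X(-78 - 1*138) = (47022 + 18552)/(122 - 2*(-78 - 1*138)) = 65574/(122 - 2*(-78 - 138)) = 65574/(122 - 2*(-216)) = 65574/(122 + 432) = 65574/554 = 65574*(1/554) = 32787/277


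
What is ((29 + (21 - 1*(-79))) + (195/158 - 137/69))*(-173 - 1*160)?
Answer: -155196537/3634 ≈ -42707.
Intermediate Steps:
((29 + (21 - 1*(-79))) + (195/158 - 137/69))*(-173 - 1*160) = ((29 + (21 + 79)) + (195*(1/158) - 137*1/69))*(-173 - 160) = ((29 + 100) + (195/158 - 137/69))*(-333) = (129 - 8191/10902)*(-333) = (1398167/10902)*(-333) = -155196537/3634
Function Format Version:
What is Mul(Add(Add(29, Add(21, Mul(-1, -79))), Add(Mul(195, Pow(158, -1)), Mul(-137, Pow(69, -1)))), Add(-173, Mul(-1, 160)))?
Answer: Rational(-155196537, 3634) ≈ -42707.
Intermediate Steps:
Mul(Add(Add(29, Add(21, Mul(-1, -79))), Add(Mul(195, Pow(158, -1)), Mul(-137, Pow(69, -1)))), Add(-173, Mul(-1, 160))) = Mul(Add(Add(29, Add(21, 79)), Add(Mul(195, Rational(1, 158)), Mul(-137, Rational(1, 69)))), Add(-173, -160)) = Mul(Add(Add(29, 100), Add(Rational(195, 158), Rational(-137, 69))), -333) = Mul(Add(129, Rational(-8191, 10902)), -333) = Mul(Rational(1398167, 10902), -333) = Rational(-155196537, 3634)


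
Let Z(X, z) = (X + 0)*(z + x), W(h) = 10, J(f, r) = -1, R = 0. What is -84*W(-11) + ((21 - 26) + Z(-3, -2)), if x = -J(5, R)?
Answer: -842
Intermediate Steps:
x = 1 (x = -1*(-1) = 1)
Z(X, z) = X*(1 + z) (Z(X, z) = (X + 0)*(z + 1) = X*(1 + z))
-84*W(-11) + ((21 - 26) + Z(-3, -2)) = -84*10 + ((21 - 26) - 3*(1 - 2)) = -840 + (-5 - 3*(-1)) = -840 + (-5 + 3) = -840 - 2 = -842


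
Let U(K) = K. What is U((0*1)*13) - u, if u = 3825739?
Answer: -3825739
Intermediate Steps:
U((0*1)*13) - u = (0*1)*13 - 1*3825739 = 0*13 - 3825739 = 0 - 3825739 = -3825739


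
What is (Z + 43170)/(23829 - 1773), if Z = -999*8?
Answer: 5863/3676 ≈ 1.5949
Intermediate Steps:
Z = -7992
(Z + 43170)/(23829 - 1773) = (-7992 + 43170)/(23829 - 1773) = 35178/22056 = 35178*(1/22056) = 5863/3676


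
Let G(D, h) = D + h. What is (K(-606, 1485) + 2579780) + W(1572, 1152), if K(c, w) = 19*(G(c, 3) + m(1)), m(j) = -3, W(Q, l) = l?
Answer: 2569418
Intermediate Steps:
K(c, w) = 19*c (K(c, w) = 19*((c + 3) - 3) = 19*((3 + c) - 3) = 19*c)
(K(-606, 1485) + 2579780) + W(1572, 1152) = (19*(-606) + 2579780) + 1152 = (-11514 + 2579780) + 1152 = 2568266 + 1152 = 2569418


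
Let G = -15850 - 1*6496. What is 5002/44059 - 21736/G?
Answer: 534720558/492271207 ≈ 1.0862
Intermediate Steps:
G = -22346 (G = -15850 - 6496 = -22346)
5002/44059 - 21736/G = 5002/44059 - 21736/(-22346) = 5002*(1/44059) - 21736*(-1/22346) = 5002/44059 + 10868/11173 = 534720558/492271207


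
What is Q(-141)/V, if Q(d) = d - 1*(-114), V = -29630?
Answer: 27/29630 ≈ 0.00091124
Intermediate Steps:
Q(d) = 114 + d (Q(d) = d + 114 = 114 + d)
Q(-141)/V = (114 - 141)/(-29630) = -27*(-1/29630) = 27/29630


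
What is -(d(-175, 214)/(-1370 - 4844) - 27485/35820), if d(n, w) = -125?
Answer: 16631429/22258548 ≈ 0.74719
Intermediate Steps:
-(d(-175, 214)/(-1370 - 4844) - 27485/35820) = -(-125/(-1370 - 4844) - 27485/35820) = -(-125/(-6214) - 27485*1/35820) = -(-125*(-1/6214) - 5497/7164) = -(125/6214 - 5497/7164) = -1*(-16631429/22258548) = 16631429/22258548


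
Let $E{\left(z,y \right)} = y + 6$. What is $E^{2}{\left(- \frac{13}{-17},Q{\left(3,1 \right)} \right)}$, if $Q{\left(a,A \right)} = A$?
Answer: $49$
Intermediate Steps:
$E{\left(z,y \right)} = 6 + y$
$E^{2}{\left(- \frac{13}{-17},Q{\left(3,1 \right)} \right)} = \left(6 + 1\right)^{2} = 7^{2} = 49$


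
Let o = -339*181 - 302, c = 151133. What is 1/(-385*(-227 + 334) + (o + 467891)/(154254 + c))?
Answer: -305387/12580011235 ≈ -2.4276e-5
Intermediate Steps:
o = -61661 (o = -61359 - 302 = -61661)
1/(-385*(-227 + 334) + (o + 467891)/(154254 + c)) = 1/(-385*(-227 + 334) + (-61661 + 467891)/(154254 + 151133)) = 1/(-385*107 + 406230/305387) = 1/(-41195 + 406230*(1/305387)) = 1/(-41195 + 406230/305387) = 1/(-12580011235/305387) = -305387/12580011235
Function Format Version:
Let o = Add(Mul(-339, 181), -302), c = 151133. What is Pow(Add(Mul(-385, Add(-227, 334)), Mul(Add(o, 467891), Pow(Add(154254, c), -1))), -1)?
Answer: Rational(-305387, 12580011235) ≈ -2.4276e-5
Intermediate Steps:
o = -61661 (o = Add(-61359, -302) = -61661)
Pow(Add(Mul(-385, Add(-227, 334)), Mul(Add(o, 467891), Pow(Add(154254, c), -1))), -1) = Pow(Add(Mul(-385, Add(-227, 334)), Mul(Add(-61661, 467891), Pow(Add(154254, 151133), -1))), -1) = Pow(Add(Mul(-385, 107), Mul(406230, Pow(305387, -1))), -1) = Pow(Add(-41195, Mul(406230, Rational(1, 305387))), -1) = Pow(Add(-41195, Rational(406230, 305387)), -1) = Pow(Rational(-12580011235, 305387), -1) = Rational(-305387, 12580011235)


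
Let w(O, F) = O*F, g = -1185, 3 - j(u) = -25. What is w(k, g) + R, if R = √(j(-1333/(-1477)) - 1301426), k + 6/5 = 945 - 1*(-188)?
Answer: -1341183 + I*√1301398 ≈ -1.3412e+6 + 1140.8*I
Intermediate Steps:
j(u) = 28 (j(u) = 3 - 1*(-25) = 3 + 25 = 28)
k = 5659/5 (k = -6/5 + (945 - 1*(-188)) = -6/5 + (945 + 188) = -6/5 + 1133 = 5659/5 ≈ 1131.8)
R = I*√1301398 (R = √(28 - 1301426) = √(-1301398) = I*√1301398 ≈ 1140.8*I)
w(O, F) = F*O
w(k, g) + R = -1185*5659/5 + I*√1301398 = -1341183 + I*√1301398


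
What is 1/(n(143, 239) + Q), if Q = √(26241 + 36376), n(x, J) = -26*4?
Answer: 104/51801 + √62617/51801 ≈ 0.0068384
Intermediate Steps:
n(x, J) = -104
Q = √62617 ≈ 250.23
1/(n(143, 239) + Q) = 1/(-104 + √62617)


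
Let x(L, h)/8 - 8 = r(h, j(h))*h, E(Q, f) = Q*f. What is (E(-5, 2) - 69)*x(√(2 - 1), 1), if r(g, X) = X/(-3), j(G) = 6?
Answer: -3792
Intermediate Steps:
r(g, X) = -X/3 (r(g, X) = X*(-⅓) = -X/3)
x(L, h) = 64 - 16*h (x(L, h) = 64 + 8*((-⅓*6)*h) = 64 + 8*(-2*h) = 64 - 16*h)
(E(-5, 2) - 69)*x(√(2 - 1), 1) = (-5*2 - 69)*(64 - 16*1) = (-10 - 69)*(64 - 16) = -79*48 = -3792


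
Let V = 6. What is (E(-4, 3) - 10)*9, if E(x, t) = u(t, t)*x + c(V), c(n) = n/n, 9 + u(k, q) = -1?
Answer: 279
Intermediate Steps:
u(k, q) = -10 (u(k, q) = -9 - 1 = -10)
c(n) = 1
E(x, t) = 1 - 10*x (E(x, t) = -10*x + 1 = 1 - 10*x)
(E(-4, 3) - 10)*9 = ((1 - 10*(-4)) - 10)*9 = ((1 + 40) - 10)*9 = (41 - 10)*9 = 31*9 = 279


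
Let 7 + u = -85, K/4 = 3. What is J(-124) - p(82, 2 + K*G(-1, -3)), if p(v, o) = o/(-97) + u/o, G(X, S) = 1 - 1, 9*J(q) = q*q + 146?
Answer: 515270/291 ≈ 1770.7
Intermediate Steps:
J(q) = 146/9 + q²/9 (J(q) = (q*q + 146)/9 = (q² + 146)/9 = (146 + q²)/9 = 146/9 + q²/9)
K = 12 (K = 4*3 = 12)
G(X, S) = 0
u = -92 (u = -7 - 85 = -92)
p(v, o) = -92/o - o/97 (p(v, o) = o/(-97) - 92/o = o*(-1/97) - 92/o = -o/97 - 92/o = -92/o - o/97)
J(-124) - p(82, 2 + K*G(-1, -3)) = (146/9 + (⅑)*(-124)²) - (-92/(2 + 12*0) - (2 + 12*0)/97) = (146/9 + (⅑)*15376) - (-92/(2 + 0) - (2 + 0)/97) = (146/9 + 15376/9) - (-92/2 - 1/97*2) = 5174/3 - (-92*½ - 2/97) = 5174/3 - (-46 - 2/97) = 5174/3 - 1*(-4464/97) = 5174/3 + 4464/97 = 515270/291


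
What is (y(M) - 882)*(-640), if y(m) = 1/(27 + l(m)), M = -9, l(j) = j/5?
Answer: 35560640/63 ≈ 5.6446e+5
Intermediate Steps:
l(j) = j/5 (l(j) = j*(⅕) = j/5)
y(m) = 1/(27 + m/5)
(y(M) - 882)*(-640) = (5/(135 - 9) - 882)*(-640) = (5/126 - 882)*(-640) = -111127/126*(-640) = 35560640/63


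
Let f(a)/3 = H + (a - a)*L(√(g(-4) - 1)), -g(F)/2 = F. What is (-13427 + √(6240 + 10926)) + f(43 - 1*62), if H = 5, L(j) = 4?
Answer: -13412 + √17166 ≈ -13281.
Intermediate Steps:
g(F) = -2*F
f(a) = 15 (f(a) = 3*(5 + (a - a)*4) = 3*(5 + 0*4) = 3*(5 + 0) = 3*5 = 15)
(-13427 + √(6240 + 10926)) + f(43 - 1*62) = (-13427 + √(6240 + 10926)) + 15 = (-13427 + √17166) + 15 = -13412 + √17166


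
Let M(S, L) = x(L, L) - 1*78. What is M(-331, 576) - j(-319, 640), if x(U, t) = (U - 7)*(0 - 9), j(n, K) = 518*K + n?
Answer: -336400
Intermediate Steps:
j(n, K) = n + 518*K
x(U, t) = 63 - 9*U (x(U, t) = (-7 + U)*(-9) = 63 - 9*U)
M(S, L) = -15 - 9*L (M(S, L) = (63 - 9*L) - 1*78 = (63 - 9*L) - 78 = -15 - 9*L)
M(-331, 576) - j(-319, 640) = (-15 - 9*576) - (-319 + 518*640) = (-15 - 5184) - (-319 + 331520) = -5199 - 1*331201 = -5199 - 331201 = -336400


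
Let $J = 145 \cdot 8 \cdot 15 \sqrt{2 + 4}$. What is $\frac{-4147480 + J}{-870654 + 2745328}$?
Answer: $- \frac{2073740}{937337} + \frac{8700 \sqrt{6}}{937337} \approx -2.1896$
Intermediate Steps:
$J = 17400 \sqrt{6}$ ($J = 1160 \cdot 15 \sqrt{6} = 17400 \sqrt{6} \approx 42621.0$)
$\frac{-4147480 + J}{-870654 + 2745328} = \frac{-4147480 + 17400 \sqrt{6}}{-870654 + 2745328} = \frac{-4147480 + 17400 \sqrt{6}}{1874674} = \left(-4147480 + 17400 \sqrt{6}\right) \frac{1}{1874674} = - \frac{2073740}{937337} + \frac{8700 \sqrt{6}}{937337}$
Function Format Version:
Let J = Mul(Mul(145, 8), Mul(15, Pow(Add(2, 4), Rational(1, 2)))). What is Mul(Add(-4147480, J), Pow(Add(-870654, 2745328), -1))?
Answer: Add(Rational(-2073740, 937337), Mul(Rational(8700, 937337), Pow(6, Rational(1, 2)))) ≈ -2.1896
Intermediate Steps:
J = Mul(17400, Pow(6, Rational(1, 2))) (J = Mul(1160, Mul(15, Pow(6, Rational(1, 2)))) = Mul(17400, Pow(6, Rational(1, 2))) ≈ 42621.)
Mul(Add(-4147480, J), Pow(Add(-870654, 2745328), -1)) = Mul(Add(-4147480, Mul(17400, Pow(6, Rational(1, 2)))), Pow(Add(-870654, 2745328), -1)) = Mul(Add(-4147480, Mul(17400, Pow(6, Rational(1, 2)))), Pow(1874674, -1)) = Mul(Add(-4147480, Mul(17400, Pow(6, Rational(1, 2)))), Rational(1, 1874674)) = Add(Rational(-2073740, 937337), Mul(Rational(8700, 937337), Pow(6, Rational(1, 2))))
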